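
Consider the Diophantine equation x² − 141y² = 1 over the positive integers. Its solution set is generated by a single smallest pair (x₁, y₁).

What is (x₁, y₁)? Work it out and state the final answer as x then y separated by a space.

d=141: √d = [11; 1,6,1,22] (ℓ=4, even), read p_3/q_3
i=0: a=11 ⇒ p=11, q=1
…
i=2: a=6 ⇒ p=83, q=7
i=3: a=1 ⇒ p=95, q=8
→ (95, 8).  Check: 95²=9025, 141·8²=9024, difference 1.

95 8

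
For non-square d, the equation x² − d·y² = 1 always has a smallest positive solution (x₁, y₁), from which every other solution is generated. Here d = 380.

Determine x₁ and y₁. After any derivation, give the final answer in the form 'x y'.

[19; 2,38] for √380; ℓ=2 ⇒ convergent index 1
k=0  a_k=19  p_k/q_k = 19/1
k=1  a_k=2  p_k/q_k = 39/2
(x₁, y₁) = (39, 2);  39² − 380·2² = 1 ✓

39 2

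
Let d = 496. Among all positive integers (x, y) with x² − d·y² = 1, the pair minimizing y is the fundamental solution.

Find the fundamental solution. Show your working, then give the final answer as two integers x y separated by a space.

4620799 207480

d=496: √d = [22; 3,1,2,4,1,…,1,3,44] (ℓ=16, even), read p_15/q_15
i=0: a=22 ⇒ p=22, q=1
…
i=2: a=1 ⇒ p=89, q=4
i=3: a=2 ⇒ p=245, q=11
…
i=6: a=1 ⇒ p=2383, q=107
…
i=8: a=2 ⇒ p=14543, q=653
…
i=14: a=1 ⇒ p=1252502, q=56239
i=15: a=3 ⇒ p=4620799, q=207480
fundamental: x₁=4620799, y₁=207480  (since 21351783398401 − 496·43047950400 = 1)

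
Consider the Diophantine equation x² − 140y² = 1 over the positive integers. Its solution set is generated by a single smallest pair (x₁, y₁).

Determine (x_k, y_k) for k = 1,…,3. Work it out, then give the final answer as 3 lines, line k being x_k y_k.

71 6
10081 852
1431431 120978

√140 = [11; 1,4,1,22, …], period ℓ=4 (even) → k=3
step 0: (11, 1)  from 11·(1,0) + (0,1)
…
step 2: (59, 5)  from 4·(12,1) + (11,1)
step 3: (71, 6)  from 1·(59,5) + (12,1)
fundamental: x₁=71, y₁=6  (since 5041 − 140·36 = 1)
n=2: (71,6)∘(71,6) = (71·71+140·6·6, 71·6+6·71) = (10081,852)
n=3: (10081,852)∘(71,6) = (71·10081+140·6·852, 71·852+6·10081) = (1431431,120978)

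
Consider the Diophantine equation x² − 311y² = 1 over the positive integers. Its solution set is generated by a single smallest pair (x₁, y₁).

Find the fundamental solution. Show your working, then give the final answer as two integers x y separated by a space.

[17; 1,1,1,2,1,…,1,1,34] for √311; ℓ=16 ⇒ convergent index 15
a_0=17:  p_0=17·1+0=17,  q_0=17·0+1=1
a_1=1:  p_1=1·17+1=18,  q_1=1·1+0=1
…
a_6=6:  p_6=6·194+141=1305,  q_6=6·11+8=74
…
a_14=1:  p_14=1·6159373+4565134=10724507,  q_14=1·349266+258865=608131
a_15=1:  p_15=1·10724507+6159373=16883880,  q_15=1·608131+349266=957397
fundamental: x₁=16883880, y₁=957397  (since 285065403854400 − 311·916609015609 = 1)

16883880 957397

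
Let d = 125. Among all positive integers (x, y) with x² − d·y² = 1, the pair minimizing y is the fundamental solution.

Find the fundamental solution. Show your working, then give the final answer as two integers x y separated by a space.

√125 = [11; 5,1,1,5,22, …], period ℓ=5 (odd) → k=9
i=0: a=11 ⇒ p=11, q=1
i=1: a=5 ⇒ p=56, q=5
…
i=3: a=1 ⇒ p=123, q=11
i=4: a=5 ⇒ p=682, q=61
i=5: a=22 ⇒ p=15127, q=1353
i=6: a=5 ⇒ p=76317, q=6826
i=7: a=1 ⇒ p=91444, q=8179
i=8: a=1 ⇒ p=167761, q=15005
i=9: a=5 ⇒ p=930249, q=83204
fundamental: x₁=930249, y₁=83204  (since 865363202001 − 125·6922905616 = 1)

930249 83204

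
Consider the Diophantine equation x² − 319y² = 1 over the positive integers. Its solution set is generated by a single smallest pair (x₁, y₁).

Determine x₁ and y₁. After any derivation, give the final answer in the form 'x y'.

[17; 1,6,5,1,4,…,6,1,34] for √319; ℓ=14 ⇒ convergent index 13
k=0  a_k=17  p_k/q_k = 17/1
k=1  a_k=1  p_k/q_k = 18/1
k=2  a_k=6  p_k/q_k = 125/7
k=3  a_k=5  p_k/q_k = 643/36
k=4  a_k=1  p_k/q_k = 768/43
k=5  a_k=4  p_k/q_k = 3715/208
…
k=9  a_k=4  p_k/q_k = 250816/14043
k=10  a_k=1  p_k/q_k = 309613/17335
k=11  a_k=5  p_k/q_k = 1798881/100718
k=12  a_k=6  p_k/q_k = 11102899/621643
k=13  a_k=1  p_k/q_k = 12901780/722361
→ (12901780, 722361).  Check: 12901780²=166455927168400, 319·722361²=166455927168399, difference 1.

12901780 722361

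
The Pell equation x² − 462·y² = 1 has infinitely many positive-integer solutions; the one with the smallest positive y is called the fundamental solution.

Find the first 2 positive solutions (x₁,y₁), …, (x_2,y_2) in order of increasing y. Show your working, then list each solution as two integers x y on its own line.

43 2
3697 172

√462 → a₀=21, period (2,42); ℓ=2 even so k=1
a_0=21:  p_0=21·1+0=21,  q_0=21·0+1=1
a_1=2:  p_1=2·21+1=43,  q_1=2·1+0=2
(x₁, y₁) = (43, 2);  43² − 462·2² = 1 ✓
(43+2√462)^2 = 3697 + 172√462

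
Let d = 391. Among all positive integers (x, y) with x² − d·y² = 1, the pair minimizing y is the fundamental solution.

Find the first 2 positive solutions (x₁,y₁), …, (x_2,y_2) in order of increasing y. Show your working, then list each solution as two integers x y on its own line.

7338680 371133
107712448284799 5447252648880

√391 = [19; 1,3,2,2,1,…,3,1,38, …], period ℓ=16 (even) → k=15
k=0  a_k=19  p_k/q_k = 19/1
…
k=4  a_k=2  p_k/q_k = 435/22
k=5  a_k=1  p_k/q_k = 613/31
k=6  a_k=1  p_k/q_k = 1048/53
k=7  a_k=2  p_k/q_k = 2709/137
k=8  a_k=19  p_k/q_k = 52519/2656
k=9  a_k=2  p_k/q_k = 107747/5449
k=10  a_k=1  p_k/q_k = 160266/8105
…
k=12  a_k=2  p_k/q_k = 696292/35213
…
k=14  a_k=3  p_k/q_k = 5678083/287153
k=15  a_k=1  p_k/q_k = 7338680/371133
→ (7338680, 371133).  Check: 7338680²=53856224142400, 391·371133²=53856224142399, difference 1.
(x_2, y_2) = (7338680·7338680 + 391·371133·371133, 7338680·371133 + 371133·7338680) = (107712448284799, 5447252648880)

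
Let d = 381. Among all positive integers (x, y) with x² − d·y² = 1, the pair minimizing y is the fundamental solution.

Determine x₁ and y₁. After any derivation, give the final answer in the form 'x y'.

1015 52

√381 = [19; 1,1,12,1,1,38, …], period ℓ=6 (even) → k=5
a_0=19:  p_0=19·1+0=19,  q_0=19·0+1=1
a_1=1:  p_1=1·19+1=20,  q_1=1·1+0=1
a_2=1:  p_2=1·20+19=39,  q_2=1·1+1=2
a_3=12:  p_3=12·39+20=488,  q_3=12·2+1=25
a_4=1:  p_4=1·488+39=527,  q_4=1·25+2=27
a_5=1:  p_5=1·527+488=1015,  q_5=1·27+25=52
→ (1015, 52).  Check: 1015²=1030225, 381·52²=1030224, difference 1.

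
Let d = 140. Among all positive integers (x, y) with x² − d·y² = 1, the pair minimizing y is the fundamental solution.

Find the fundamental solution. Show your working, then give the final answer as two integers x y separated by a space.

√140 → a₀=11, period (1,4,1,22); ℓ=4 even so k=3
k=0  a_k=11  p_k/q_k = 11/1
…
k=2  a_k=4  p_k/q_k = 59/5
k=3  a_k=1  p_k/q_k = 71/6
fundamental: x₁=71, y₁=6  (since 5041 − 140·36 = 1)

71 6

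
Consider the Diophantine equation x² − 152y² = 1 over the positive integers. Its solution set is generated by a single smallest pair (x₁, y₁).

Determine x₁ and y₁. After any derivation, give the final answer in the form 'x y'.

[12; 3,24] for √152; ℓ=2 ⇒ convergent index 1
a_0=12:  p_0=12·1+0=12,  q_0=12·0+1=1
a_1=3:  p_1=3·12+1=37,  q_1=3·1+0=3
(x₁, y₁) = (37, 3);  37² − 152·3² = 1 ✓

37 3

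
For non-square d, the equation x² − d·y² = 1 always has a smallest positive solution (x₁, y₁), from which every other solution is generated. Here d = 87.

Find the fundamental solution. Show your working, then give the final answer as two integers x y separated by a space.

d=87: √d = [9; 3,18] (ℓ=2, even), read p_1/q_1
k=0  a_k=9  p_k/q_k = 9/1
k=1  a_k=3  p_k/q_k = 28/3
(x₁, y₁) = (28, 3);  28² − 87·3² = 1 ✓

28 3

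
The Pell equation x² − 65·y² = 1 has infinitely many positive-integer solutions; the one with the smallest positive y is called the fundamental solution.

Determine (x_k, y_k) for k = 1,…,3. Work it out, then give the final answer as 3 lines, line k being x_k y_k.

d=65: √d = [8; 16] (ℓ=1, odd), read p_1/q_1
k=0  a_k=8  p_k/q_k = 8/1
k=1  a_k=16  p_k/q_k = 129/16
fundamental: x₁=129, y₁=16  (since 16641 − 65·256 = 1)
k=2:  x_2 = 129·129+65·16·16 = 33281,  y_2 = 129·16+16·129 = 4128
k=3:  x_3 = 129·33281+65·16·4128 = 8586369,  y_3 = 129·4128+16·33281 = 1065008

129 16
33281 4128
8586369 1065008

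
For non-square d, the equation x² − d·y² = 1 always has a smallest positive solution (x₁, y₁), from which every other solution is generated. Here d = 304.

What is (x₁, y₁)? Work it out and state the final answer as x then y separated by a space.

57799 3315

d=304: √d = [17; 2,3,2,1,1,1,1,1,2,3,2,34] (ℓ=12, even), read p_11/q_11
a_0=17:  p_0=17·1+0=17,  q_0=17·0+1=1
a_1=2:  p_1=2·17+1=35,  q_1=2·1+0=2
a_2=3:  p_2=3·35+17=122,  q_2=3·2+1=7
a_3=2:  p_3=2·122+35=279,  q_3=2·7+2=16
…
a_5=1:  p_5=1·401+279=680,  q_5=1·23+16=39
…
a_7=1:  p_7=1·1081+680=1761,  q_7=1·62+39=101
…
a_10=3:  p_10=3·7445+2842=25177,  q_10=3·427+163=1444
a_11=2:  p_11=2·25177+7445=57799,  q_11=2·1444+427=3315
→ (57799, 3315).  Check: 57799²=3340724401, 304·3315²=3340724400, difference 1.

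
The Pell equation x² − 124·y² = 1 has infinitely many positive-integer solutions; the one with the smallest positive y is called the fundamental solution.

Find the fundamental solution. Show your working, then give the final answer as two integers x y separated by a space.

d=124: √d = [11; 7,2,1,1,1,…,2,7,22] (ℓ=16, even), read p_15/q_15
step 0: (11, 1)  from 11·(1,0) + (0,1)
…
step 3: (245, 22)  from 1·(167,15) + (78,7)
step 4: (412, 37)  from 1·(245,22) + (167,15)
…
step 6: (2383, 214)  from 3·(657,59) + (412,37)
step 7: (3040, 273)  from 1·(2383,214) + (657,59)
step 8: (14543, 1306)  from 4·(3040,273) + (2383,214)
…
step 10: (67292, 6043)  from 3·(17583,1579) + (14543,1306)
step 11: (84875, 7622)  from 1·(67292,6043) + (17583,1579)
step 12: (152167, 13665)  from 1·(84875,7622) + (67292,6043)
…
step 14: (626251, 56239)  from 2·(237042,21287) + (152167,13665)
step 15: (4620799, 414960)  from 7·(626251,56239) + (237042,21287)
fundamental: x₁=4620799, y₁=414960  (since 21351783398401 − 124·172191801600 = 1)

4620799 414960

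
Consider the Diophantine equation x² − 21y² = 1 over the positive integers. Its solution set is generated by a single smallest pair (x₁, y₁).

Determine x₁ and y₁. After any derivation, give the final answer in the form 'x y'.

√21 = [4; 1,1,2,1,1,8, …], period ℓ=6 (even) → k=5
k=0  a_k=4  p_k/q_k = 4/1
k=1  a_k=1  p_k/q_k = 5/1
…
k=3  a_k=2  p_k/q_k = 23/5
k=4  a_k=1  p_k/q_k = 32/7
k=5  a_k=1  p_k/q_k = 55/12
→ (55, 12).  Check: 55²=3025, 21·12²=3024, difference 1.

55 12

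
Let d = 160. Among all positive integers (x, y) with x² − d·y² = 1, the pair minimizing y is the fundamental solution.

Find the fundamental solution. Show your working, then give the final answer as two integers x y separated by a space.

721 57

[12; 1,1,1,5,1,1,1,24] for √160; ℓ=8 ⇒ convergent index 7
k=0  a_k=12  p_k/q_k = 12/1
k=1  a_k=1  p_k/q_k = 13/1
k=2  a_k=1  p_k/q_k = 25/2
…
k=4  a_k=5  p_k/q_k = 215/17
k=5  a_k=1  p_k/q_k = 253/20
k=6  a_k=1  p_k/q_k = 468/37
k=7  a_k=1  p_k/q_k = 721/57
fundamental: x₁=721, y₁=57  (since 519841 − 160·3249 = 1)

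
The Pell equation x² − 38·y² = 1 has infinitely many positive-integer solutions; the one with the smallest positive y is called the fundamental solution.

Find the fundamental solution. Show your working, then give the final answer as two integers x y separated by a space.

√38 → a₀=6, period (6,12); ℓ=2 even so k=1
step 0: (6, 1)  from 6·(1,0) + (0,1)
step 1: (37, 6)  from 6·(6,1) + (1,0)
(x₁, y₁) = (37, 6);  37² − 38·6² = 1 ✓

37 6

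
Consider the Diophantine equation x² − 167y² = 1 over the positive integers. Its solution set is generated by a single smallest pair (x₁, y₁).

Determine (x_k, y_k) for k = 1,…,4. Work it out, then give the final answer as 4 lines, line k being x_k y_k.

168 13
56447 4368
18966024 1467635
6372527617 493120992

√167 = [12; 1,11,1,24, …], period ℓ=4 (even) → k=3
step 0: (12, 1)  from 12·(1,0) + (0,1)
step 1: (13, 1)  from 1·(12,1) + (1,0)
step 2: (155, 12)  from 11·(13,1) + (12,1)
step 3: (168, 13)  from 1·(155,12) + (13,1)
(x₁, y₁) = (168, 13);  168² − 167·13² = 1 ✓
n=2: (168,13)∘(168,13) = (168·168+167·13·13, 168·13+13·168) = (56447,4368)
n=3: (56447,4368)∘(168,13) = (168·56447+167·13·4368, 168·4368+13·56447) = (18966024,1467635)
n=4: (18966024,1467635)∘(168,13) = (168·18966024+167·13·1467635, 168·1467635+13·18966024) = (6372527617,493120992)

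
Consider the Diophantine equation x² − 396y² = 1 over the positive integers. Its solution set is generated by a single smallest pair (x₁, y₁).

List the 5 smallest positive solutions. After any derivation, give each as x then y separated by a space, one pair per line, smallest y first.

d=396: √d = [19; 1,8,1,38] (ℓ=4, even), read p_3/q_3
a_0=19:  p_0=19·1+0=19,  q_0=19·0+1=1
a_1=1:  p_1=1·19+1=20,  q_1=1·1+0=1
a_2=8:  p_2=8·20+19=179,  q_2=8·1+1=9
a_3=1:  p_3=1·179+20=199,  q_3=1·9+1=10
(x₁, y₁) = (199, 10);  199² − 396·10² = 1 ✓
n=2: (199,10)∘(199,10) = (199·199+396·10·10, 199·10+10·199) = (79201,3980)
n=3: (79201,3980)∘(199,10) = (199·79201+396·10·3980, 199·3980+10·79201) = (31521799,1584030)
n=4: (31521799,1584030)∘(199,10) = (199·31521799+396·10·1584030, 199·1584030+10·31521799) = (12545596801,630439960)
n=5: (12545596801,630439960)∘(199,10) = (199·12545596801+396·10·630439960, 199·630439960+10·12545596801) = (4993116004999,250913520050)

199 10
79201 3980
31521799 1584030
12545596801 630439960
4993116004999 250913520050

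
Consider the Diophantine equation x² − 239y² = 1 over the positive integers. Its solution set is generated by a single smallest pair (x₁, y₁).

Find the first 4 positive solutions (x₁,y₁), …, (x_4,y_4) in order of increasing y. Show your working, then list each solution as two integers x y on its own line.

[15; 2,5,1,2,4,15,4,2,1,5,2,30] for √239; ℓ=12 ⇒ convergent index 11
step 0: (15, 1)  from 15·(1,0) + (0,1)
step 1: (31, 2)  from 2·(15,1) + (1,0)
…
step 10: (2847431, 184185)  from 5·(500258,32359) + (346141,22390)
step 11: (6195120, 400729)  from 2·(2847431,184185) + (500258,32359)
(x₁, y₁) = (6195120, 400729);  6195120² − 239·400729² = 1 ✓
(x_2, y_2) = (6195120·6195120 + 239·400729·400729, 6195120·400729 + 400729·6195120) = (76759023628799, 4965128484960)
(x_3, y_3) = (6195120·76759023628799 + 239·400729·4965128484960, 6195120·4965128484960 + 400729·76759023628799) = (951062724926484326640, 61519133559490389671)
(x_4, y_4) = (6195120·951062724926484326640 + 239·400729·61519133559490389671, 6195120·61519133559490389671 + 400729·951062724926484326640) = (11783895416893046404284364801, 762236829394135240588726080)

6195120 400729
76759023628799 4965128484960
951062724926484326640 61519133559490389671
11783895416893046404284364801 762236829394135240588726080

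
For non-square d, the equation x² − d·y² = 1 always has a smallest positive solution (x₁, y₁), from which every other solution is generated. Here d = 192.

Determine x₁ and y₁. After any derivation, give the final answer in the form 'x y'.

[13; 1,5,1,26] for √192; ℓ=4 ⇒ convergent index 3
i=0: a=13 ⇒ p=13, q=1
…
i=2: a=5 ⇒ p=83, q=6
i=3: a=1 ⇒ p=97, q=7
fundamental: x₁=97, y₁=7  (since 9409 − 192·49 = 1)

97 7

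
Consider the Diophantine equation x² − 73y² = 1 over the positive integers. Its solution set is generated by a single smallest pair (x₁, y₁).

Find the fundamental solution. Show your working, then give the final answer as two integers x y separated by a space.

√73 → a₀=8, period (1,1,5,5,1,1,16); ℓ=7 odd so k=13
i=0: a=8 ⇒ p=8, q=1
i=1: a=1 ⇒ p=9, q=1
i=2: a=1 ⇒ p=17, q=2
i=3: a=5 ⇒ p=94, q=11
i=4: a=5 ⇒ p=487, q=57
i=5: a=1 ⇒ p=581, q=68
i=6: a=1 ⇒ p=1068, q=125
…
i=8: a=1 ⇒ p=18737, q=2193
…
i=10: a=5 ⇒ p=200767, q=23498
i=11: a=5 ⇒ p=1040241, q=121751
i=12: a=1 ⇒ p=1241008, q=145249
i=13: a=1 ⇒ p=2281249, q=267000
fundamental: x₁=2281249, y₁=267000  (since 5204097000001 − 73·71289000000 = 1)

2281249 267000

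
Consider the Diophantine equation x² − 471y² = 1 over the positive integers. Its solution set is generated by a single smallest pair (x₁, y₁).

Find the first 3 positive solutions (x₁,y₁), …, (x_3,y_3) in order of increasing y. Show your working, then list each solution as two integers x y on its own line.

[21; 1,2,2,1,3,…,2,1,42] for √471; ℓ=14 ⇒ convergent index 13
k=0  a_k=21  p_k/q_k = 21/1
…
k=4  a_k=1  p_k/q_k = 217/10
…
k=9  a_k=3  p_k/q_k = 644804/29711
k=10  a_k=1  p_k/q_k = 843469/38865
k=11  a_k=2  p_k/q_k = 2331742/107441
k=12  a_k=2  p_k/q_k = 5506953/253747
k=13  a_k=1  p_k/q_k = 7838695/361188
→ (7838695, 361188).  Check: 7838695²=61445139303025, 471·361188²=61445139303024, difference 1.
(x_2, y_2) = (7838695·7838695 + 471·361188·361188, 7838695·361188 + 361188·7838695) = (122890278606049, 5662485139320)
(x_3, y_3) = (7838695·122890278606049 + 471·361188·5662485139320, 7838695·5662485139320 + 361188·122890278606049) = (1926598824915678693415, 88772987898323613612)

7838695 361188
122890278606049 5662485139320
1926598824915678693415 88772987898323613612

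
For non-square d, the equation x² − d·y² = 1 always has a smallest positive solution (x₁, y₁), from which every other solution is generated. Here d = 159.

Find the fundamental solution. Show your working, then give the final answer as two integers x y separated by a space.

[12; 1,1,1,1,3,1,1,1,1,24] for √159; ℓ=10 ⇒ convergent index 9
step 0: (12, 1)  from 12·(1,0) + (0,1)
…
step 2: (25, 2)  from 1·(13,1) + (12,1)
step 3: (38, 3)  from 1·(25,2) + (13,1)
step 4: (63, 5)  from 1·(38,3) + (25,2)
step 5: (227, 18)  from 3·(63,5) + (38,3)
step 6: (290, 23)  from 1·(227,18) + (63,5)
…
step 8: (807, 64)  from 1·(517,41) + (290,23)
step 9: (1324, 105)  from 1·(807,64) + (517,41)
(x₁, y₁) = (1324, 105);  1324² − 159·105² = 1 ✓

1324 105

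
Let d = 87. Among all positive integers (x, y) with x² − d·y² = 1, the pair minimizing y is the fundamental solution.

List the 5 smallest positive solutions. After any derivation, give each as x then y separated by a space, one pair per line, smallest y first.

28 3
1567 168
87724 9405
4910977 526512
274926988 29475267

√87 → a₀=9, period (3,18); ℓ=2 even so k=1
i=0: a=9 ⇒ p=9, q=1
i=1: a=3 ⇒ p=28, q=3
(x₁, y₁) = (28, 3);  28² − 87·3² = 1 ✓
n=2: (28,3)∘(28,3) = (28·28+87·3·3, 28·3+3·28) = (1567,168)
n=3: (1567,168)∘(28,3) = (28·1567+87·3·168, 28·168+3·1567) = (87724,9405)
n=4: (87724,9405)∘(28,3) = (28·87724+87·3·9405, 28·9405+3·87724) = (4910977,526512)
n=5: (4910977,526512)∘(28,3) = (28·4910977+87·3·526512, 28·526512+3·4910977) = (274926988,29475267)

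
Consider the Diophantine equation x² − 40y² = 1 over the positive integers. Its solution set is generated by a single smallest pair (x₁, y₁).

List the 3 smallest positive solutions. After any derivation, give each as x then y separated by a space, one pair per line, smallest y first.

19 3
721 114
27379 4329

d=40: √d = [6; 3,12] (ℓ=2, even), read p_1/q_1
step 0: (6, 1)  from 6·(1,0) + (0,1)
step 1: (19, 3)  from 3·(6,1) + (1,0)
→ (19, 3).  Check: 19²=361, 40·3²=360, difference 1.
(19+3√40)^2 = 721 + 114√40
(19+3√40)^3 = 27379 + 4329√40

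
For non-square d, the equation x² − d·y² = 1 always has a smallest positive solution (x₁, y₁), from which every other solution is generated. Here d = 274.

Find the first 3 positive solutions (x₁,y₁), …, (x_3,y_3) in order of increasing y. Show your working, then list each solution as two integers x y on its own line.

3959299 239190
31352097142801 1894049455620
248264653730785753699 14998216231173381570

[16; 1,1,4,4,1,1,32] for √274; ℓ=7 ⇒ convergent index 13
k=0  a_k=16  p_k/q_k = 16/1
…
k=4  a_k=4  p_k/q_k = 629/38
…
k=7  a_k=32  p_k/q_k = 45802/2767
…
k=9  a_k=1  p_k/q_k = 93011/5619
k=10  a_k=4  p_k/q_k = 419253/25328
k=11  a_k=4  p_k/q_k = 1770023/106931
k=12  a_k=1  p_k/q_k = 2189276/132259
k=13  a_k=1  p_k/q_k = 3959299/239190
fundamental: x₁=3959299, y₁=239190  (since 15676048571401 − 274·57211856100 = 1)
n=2: (3959299,239190)∘(3959299,239190) = (3959299·3959299+274·239190·239190, 3959299·239190+239190·3959299) = (31352097142801,1894049455620)
n=3: (31352097142801,1894049455620)∘(3959299,239190) = (3959299·31352097142801+274·239190·1894049455620, 3959299·1894049455620+239190·31352097142801) = (248264653730785753699,14998216231173381570)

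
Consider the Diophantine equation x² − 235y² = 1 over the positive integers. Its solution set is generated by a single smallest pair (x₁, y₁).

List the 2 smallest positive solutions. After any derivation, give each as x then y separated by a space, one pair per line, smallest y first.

46 3
4231 276

d=235: √d = [15; 3,30] (ℓ=2, even), read p_1/q_1
step 0: (15, 1)  from 15·(1,0) + (0,1)
step 1: (46, 3)  from 3·(15,1) + (1,0)
(x₁, y₁) = (46, 3);  46² − 235·3² = 1 ✓
k=2:  x_2 = 46·46+235·3·3 = 4231,  y_2 = 46·3+3·46 = 276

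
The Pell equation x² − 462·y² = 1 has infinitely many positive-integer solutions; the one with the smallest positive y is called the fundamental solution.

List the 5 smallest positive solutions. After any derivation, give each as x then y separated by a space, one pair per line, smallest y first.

√462 → a₀=21, period (2,42); ℓ=2 even so k=1
step 0: (21, 1)  from 21·(1,0) + (0,1)
step 1: (43, 2)  from 2·(21,1) + (1,0)
fundamental: x₁=43, y₁=2  (since 1849 − 462·4 = 1)
n=2: (43,2)∘(43,2) = (43·43+462·2·2, 43·2+2·43) = (3697,172)
n=3: (3697,172)∘(43,2) = (43·3697+462·2·172, 43·172+2·3697) = (317899,14790)
n=4: (317899,14790)∘(43,2) = (43·317899+462·2·14790, 43·14790+2·317899) = (27335617,1271768)
n=5: (27335617,1271768)∘(43,2) = (43·27335617+462·2·1271768, 43·1271768+2·27335617) = (2350545163,109357258)

43 2
3697 172
317899 14790
27335617 1271768
2350545163 109357258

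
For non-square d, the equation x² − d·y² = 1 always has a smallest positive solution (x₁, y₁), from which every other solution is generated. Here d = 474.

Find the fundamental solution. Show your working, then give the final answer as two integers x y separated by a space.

193549 8890

√474 = [21; 1,3,2,1,1,…,3,1,42, …], period ℓ=14 (even) → k=13
i=0: a=21 ⇒ p=21, q=1
i=1: a=1 ⇒ p=22, q=1
…
i=4: a=1 ⇒ p=283, q=13
i=5: a=1 ⇒ p=479, q=22
i=6: a=1 ⇒ p=762, q=35
…
i=8: a=1 ⇒ p=5813, q=267
…
i=11: a=2 ⇒ p=44218, q=2031
i=12: a=3 ⇒ p=149331, q=6859
i=13: a=1 ⇒ p=193549, q=8890
fundamental: x₁=193549, y₁=8890  (since 37461215401 − 474·79032100 = 1)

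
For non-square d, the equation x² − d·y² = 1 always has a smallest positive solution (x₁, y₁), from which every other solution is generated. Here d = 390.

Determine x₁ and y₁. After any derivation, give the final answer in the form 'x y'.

79 4

√390 = [19; 1,2,1,38, …], period ℓ=4 (even) → k=3
step 0: (19, 1)  from 19·(1,0) + (0,1)
step 1: (20, 1)  from 1·(19,1) + (1,0)
step 2: (59, 3)  from 2·(20,1) + (19,1)
step 3: (79, 4)  from 1·(59,3) + (20,1)
(x₁, y₁) = (79, 4);  79² − 390·4² = 1 ✓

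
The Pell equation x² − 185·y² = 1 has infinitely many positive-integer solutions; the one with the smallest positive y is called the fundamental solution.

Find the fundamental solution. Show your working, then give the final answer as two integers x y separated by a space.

9249 680

[13; 1,1,1,1,26] for √185; ℓ=5 ⇒ convergent index 9
k=0  a_k=13  p_k/q_k = 13/1
…
k=3  a_k=1  p_k/q_k = 41/3
k=4  a_k=1  p_k/q_k = 68/5
…
k=8  a_k=1  p_k/q_k = 5563/409
k=9  a_k=1  p_k/q_k = 9249/680
fundamental: x₁=9249, y₁=680  (since 85544001 − 185·462400 = 1)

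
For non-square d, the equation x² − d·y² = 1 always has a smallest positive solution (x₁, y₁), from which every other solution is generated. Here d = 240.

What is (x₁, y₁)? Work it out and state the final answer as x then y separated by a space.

31 2

√240 = [15; 2,30, …], period ℓ=2 (even) → k=1
k=0  a_k=15  p_k/q_k = 15/1
k=1  a_k=2  p_k/q_k = 31/2
fundamental: x₁=31, y₁=2  (since 961 − 240·4 = 1)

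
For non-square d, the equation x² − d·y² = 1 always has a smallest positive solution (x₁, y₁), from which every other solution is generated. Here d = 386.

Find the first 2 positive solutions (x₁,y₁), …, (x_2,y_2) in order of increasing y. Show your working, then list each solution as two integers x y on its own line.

111555 5678
24889036049 1266818580

d=386: √d = [19; 1,1,1,4,1,18,1,4,1,1,1,38] (ℓ=12, even), read p_11/q_11
k=0  a_k=19  p_k/q_k = 19/1
k=1  a_k=1  p_k/q_k = 20/1
…
k=3  a_k=1  p_k/q_k = 59/3
k=4  a_k=4  p_k/q_k = 275/14
k=5  a_k=1  p_k/q_k = 334/17
k=6  a_k=18  p_k/q_k = 6287/320
k=7  a_k=1  p_k/q_k = 6621/337
k=8  a_k=4  p_k/q_k = 32771/1668
k=9  a_k=1  p_k/q_k = 39392/2005
k=10  a_k=1  p_k/q_k = 72163/3673
k=11  a_k=1  p_k/q_k = 111555/5678
fundamental: x₁=111555, y₁=5678  (since 12444518025 − 386·32239684 = 1)
n=2: (111555,5678)∘(111555,5678) = (111555·111555+386·5678·5678, 111555·5678+5678·111555) = (24889036049,1266818580)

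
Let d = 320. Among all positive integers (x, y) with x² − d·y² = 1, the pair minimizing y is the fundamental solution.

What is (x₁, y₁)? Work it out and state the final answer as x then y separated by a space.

d=320: √d = [17; 1,7,1,34] (ℓ=4, even), read p_3/q_3
i=0: a=17 ⇒ p=17, q=1
…
i=2: a=7 ⇒ p=143, q=8
i=3: a=1 ⇒ p=161, q=9
(x₁, y₁) = (161, 9);  161² − 320·9² = 1 ✓

161 9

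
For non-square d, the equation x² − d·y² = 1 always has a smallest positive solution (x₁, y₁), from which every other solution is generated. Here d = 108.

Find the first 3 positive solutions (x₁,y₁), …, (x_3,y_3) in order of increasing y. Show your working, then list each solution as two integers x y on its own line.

d=108: √d = [10; 2,1,1,4,1,1,2,20] (ℓ=8, even), read p_7/q_7
k=0  a_k=10  p_k/q_k = 10/1
k=1  a_k=2  p_k/q_k = 21/2
…
k=6  a_k=1  p_k/q_k = 530/51
k=7  a_k=2  p_k/q_k = 1351/130
fundamental: x₁=1351, y₁=130  (since 1825201 − 108·16900 = 1)
(x_2, y_2) = (1351·1351 + 108·130·130, 1351·130 + 130·1351) = (3650401, 351260)
(x_3, y_3) = (1351·3650401 + 108·130·351260, 1351·351260 + 130·3650401) = (9863382151, 949104390)

1351 130
3650401 351260
9863382151 949104390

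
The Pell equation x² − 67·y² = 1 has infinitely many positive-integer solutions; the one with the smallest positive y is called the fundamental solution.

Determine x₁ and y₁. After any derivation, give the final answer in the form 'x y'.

48842 5967

[8; 5,2,1,1,7,1,1,2,5,16] for √67; ℓ=10 ⇒ convergent index 9
i=0: a=8 ⇒ p=8, q=1
…
i=2: a=2 ⇒ p=90, q=11
i=3: a=1 ⇒ p=131, q=16
i=4: a=1 ⇒ p=221, q=27
…
i=6: a=1 ⇒ p=1899, q=232
…
i=8: a=2 ⇒ p=9053, q=1106
i=9: a=5 ⇒ p=48842, q=5967
fundamental: x₁=48842, y₁=5967  (since 2385540964 − 67·35605089 = 1)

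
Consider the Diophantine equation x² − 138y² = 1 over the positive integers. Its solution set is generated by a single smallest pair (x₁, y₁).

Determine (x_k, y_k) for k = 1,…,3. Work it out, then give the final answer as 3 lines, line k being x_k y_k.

[11; 1,2,1,22] for √138; ℓ=4 ⇒ convergent index 3
k=0  a_k=11  p_k/q_k = 11/1
k=1  a_k=1  p_k/q_k = 12/1
k=2  a_k=2  p_k/q_k = 35/3
k=3  a_k=1  p_k/q_k = 47/4
→ (47, 4).  Check: 47²=2209, 138·4²=2208, difference 1.
n=2: (47,4)∘(47,4) = (47·47+138·4·4, 47·4+4·47) = (4417,376)
n=3: (4417,376)∘(47,4) = (47·4417+138·4·376, 47·376+4·4417) = (415151,35340)

47 4
4417 376
415151 35340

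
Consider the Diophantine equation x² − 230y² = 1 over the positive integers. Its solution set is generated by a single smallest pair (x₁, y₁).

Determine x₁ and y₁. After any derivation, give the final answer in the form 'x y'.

91 6

√230 → a₀=15, period (6,30); ℓ=2 even so k=1
step 0: (15, 1)  from 15·(1,0) + (0,1)
step 1: (91, 6)  from 6·(15,1) + (1,0)
fundamental: x₁=91, y₁=6  (since 8281 − 230·36 = 1)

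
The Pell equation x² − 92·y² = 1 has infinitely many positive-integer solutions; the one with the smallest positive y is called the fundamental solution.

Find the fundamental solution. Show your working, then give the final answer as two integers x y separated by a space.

1151 120

[9; 1,1,2,4,2,1,1,18] for √92; ℓ=8 ⇒ convergent index 7
step 0: (9, 1)  from 9·(1,0) + (0,1)
…
step 3: (48, 5)  from 2·(19,2) + (10,1)
step 4: (211, 22)  from 4·(48,5) + (19,2)
…
step 6: (681, 71)  from 1·(470,49) + (211,22)
step 7: (1151, 120)  from 1·(681,71) + (470,49)
(x₁, y₁) = (1151, 120);  1151² − 92·120² = 1 ✓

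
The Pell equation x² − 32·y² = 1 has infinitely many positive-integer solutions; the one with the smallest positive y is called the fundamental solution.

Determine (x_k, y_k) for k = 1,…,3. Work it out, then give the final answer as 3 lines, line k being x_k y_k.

√32 → a₀=5, period (1,1,1,10); ℓ=4 even so k=3
k=0  a_k=5  p_k/q_k = 5/1
…
k=2  a_k=1  p_k/q_k = 11/2
k=3  a_k=1  p_k/q_k = 17/3
→ (17, 3).  Check: 17²=289, 32·3²=288, difference 1.
(x_2, y_2) = (17·17 + 32·3·3, 17·3 + 3·17) = (577, 102)
(x_3, y_3) = (17·577 + 32·3·102, 17·102 + 3·577) = (19601, 3465)

17 3
577 102
19601 3465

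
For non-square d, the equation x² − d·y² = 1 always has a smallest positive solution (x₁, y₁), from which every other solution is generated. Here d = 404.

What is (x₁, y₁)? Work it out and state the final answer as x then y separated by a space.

√404 = [20; 10,40, …], period ℓ=2 (even) → k=1
i=0: a=20 ⇒ p=20, q=1
i=1: a=10 ⇒ p=201, q=10
→ (201, 10).  Check: 201²=40401, 404·10²=40400, difference 1.

201 10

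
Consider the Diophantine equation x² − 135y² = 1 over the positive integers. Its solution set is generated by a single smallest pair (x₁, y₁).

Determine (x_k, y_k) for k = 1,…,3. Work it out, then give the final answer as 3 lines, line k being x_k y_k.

d=135: √d = [11; 1,1,1,1,1,1,1,22] (ℓ=8, even), read p_7/q_7
step 0: (11, 1)  from 11·(1,0) + (0,1)
…
step 6: (151, 13)  from 1·(93,8) + (58,5)
step 7: (244, 21)  from 1·(151,13) + (93,8)
fundamental: x₁=244, y₁=21  (since 59536 − 135·441 = 1)
k=2:  x_2 = 244·244+135·21·21 = 119071,  y_2 = 244·21+21·244 = 10248
k=3:  x_3 = 244·119071+135·21·10248 = 58106404,  y_3 = 244·10248+21·119071 = 5001003

244 21
119071 10248
58106404 5001003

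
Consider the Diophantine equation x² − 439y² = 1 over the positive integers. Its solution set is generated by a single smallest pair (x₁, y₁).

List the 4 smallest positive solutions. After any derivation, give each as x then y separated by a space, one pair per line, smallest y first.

√439 → a₀=20, period (1,19,1,40); ℓ=4 even so k=3
a_0=20:  p_0=20·1+0=20,  q_0=20·0+1=1
…
a_2=19:  p_2=19·21+20=419,  q_2=19·1+1=20
a_3=1:  p_3=1·419+21=440,  q_3=1·20+1=21
(x₁, y₁) = (440, 21);  440² − 439·21² = 1 ✓
k=2:  x_2 = 440·440+439·21·21 = 387199,  y_2 = 440·21+21·440 = 18480
k=3:  x_3 = 440·387199+439·21·18480 = 340734680,  y_3 = 440·18480+21·387199 = 16262379
k=4:  x_4 = 440·340734680+439·21·16262379 = 299846131201,  y_4 = 440·16262379+21·340734680 = 14310875040

440 21
387199 18480
340734680 16262379
299846131201 14310875040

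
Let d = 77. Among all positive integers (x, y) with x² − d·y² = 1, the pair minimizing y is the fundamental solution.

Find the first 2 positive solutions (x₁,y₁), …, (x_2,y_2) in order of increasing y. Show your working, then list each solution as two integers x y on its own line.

351 40
246401 28080

d=77: √d = [8; 1,3,2,3,1,16] (ℓ=6, even), read p_5/q_5
i=0: a=8 ⇒ p=8, q=1
i=1: a=1 ⇒ p=9, q=1
…
i=3: a=2 ⇒ p=79, q=9
i=4: a=3 ⇒ p=272, q=31
i=5: a=1 ⇒ p=351, q=40
→ (351, 40).  Check: 351²=123201, 77·40²=123200, difference 1.
k=2:  x_2 = 351·351+77·40·40 = 246401,  y_2 = 351·40+40·351 = 28080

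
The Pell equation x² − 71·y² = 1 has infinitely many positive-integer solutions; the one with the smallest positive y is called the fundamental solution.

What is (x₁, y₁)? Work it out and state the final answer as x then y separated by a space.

3480 413

√71 → a₀=8, period (2,2,1,7,1,2,2,16); ℓ=8 even so k=7
k=0  a_k=8  p_k/q_k = 8/1
…
k=2  a_k=2  p_k/q_k = 42/5
k=3  a_k=1  p_k/q_k = 59/7
…
k=6  a_k=2  p_k/q_k = 1483/176
k=7  a_k=2  p_k/q_k = 3480/413
(x₁, y₁) = (3480, 413);  3480² − 71·413² = 1 ✓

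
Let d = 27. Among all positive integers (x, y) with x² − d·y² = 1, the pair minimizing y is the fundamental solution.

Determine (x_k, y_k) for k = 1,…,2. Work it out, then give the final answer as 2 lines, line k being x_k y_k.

26 5
1351 260

√27 → a₀=5, period (5,10); ℓ=2 even so k=1
step 0: (5, 1)  from 5·(1,0) + (0,1)
step 1: (26, 5)  from 5·(5,1) + (1,0)
fundamental: x₁=26, y₁=5  (since 676 − 27·25 = 1)
(26+5√27)^2 = 1351 + 260√27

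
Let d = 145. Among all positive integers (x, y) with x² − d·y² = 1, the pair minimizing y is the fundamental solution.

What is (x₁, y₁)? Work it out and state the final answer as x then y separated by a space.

[12; 24] for √145; ℓ=1 ⇒ convergent index 1
a_0=12:  p_0=12·1+0=12,  q_0=12·0+1=1
a_1=24:  p_1=24·12+1=289,  q_1=24·1+0=24
→ (289, 24).  Check: 289²=83521, 145·24²=83520, difference 1.

289 24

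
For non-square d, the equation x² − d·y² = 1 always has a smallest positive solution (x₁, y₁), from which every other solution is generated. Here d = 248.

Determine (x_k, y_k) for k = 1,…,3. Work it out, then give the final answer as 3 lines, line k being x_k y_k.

63 4
7937 504
999999 63500

[15; 1,2,1,30] for √248; ℓ=4 ⇒ convergent index 3
step 0: (15, 1)  from 15·(1,0) + (0,1)
…
step 2: (47, 3)  from 2·(16,1) + (15,1)
step 3: (63, 4)  from 1·(47,3) + (16,1)
→ (63, 4).  Check: 63²=3969, 248·4²=3968, difference 1.
(x_2, y_2) = (63·63 + 248·4·4, 63·4 + 4·63) = (7937, 504)
(x_3, y_3) = (63·7937 + 248·4·504, 63·504 + 4·7937) = (999999, 63500)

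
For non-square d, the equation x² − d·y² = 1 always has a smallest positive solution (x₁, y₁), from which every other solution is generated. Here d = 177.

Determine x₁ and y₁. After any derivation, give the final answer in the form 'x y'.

62423 4692

[13; 3,3,2,8,2,3,3,26] for √177; ℓ=8 ⇒ convergent index 7
k=0  a_k=13  p_k/q_k = 13/1
k=1  a_k=3  p_k/q_k = 40/3
k=2  a_k=3  p_k/q_k = 133/10
k=3  a_k=2  p_k/q_k = 306/23
…
k=6  a_k=3  p_k/q_k = 18985/1427
k=7  a_k=3  p_k/q_k = 62423/4692
(x₁, y₁) = (62423, 4692);  62423² − 177·4692² = 1 ✓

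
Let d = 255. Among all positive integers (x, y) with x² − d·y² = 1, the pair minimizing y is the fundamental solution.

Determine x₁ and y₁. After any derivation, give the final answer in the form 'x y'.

16 1

[15; 1,30] for √255; ℓ=2 ⇒ convergent index 1
a_0=15:  p_0=15·1+0=15,  q_0=15·0+1=1
a_1=1:  p_1=1·15+1=16,  q_1=1·1+0=1
fundamental: x₁=16, y₁=1  (since 256 − 255·1 = 1)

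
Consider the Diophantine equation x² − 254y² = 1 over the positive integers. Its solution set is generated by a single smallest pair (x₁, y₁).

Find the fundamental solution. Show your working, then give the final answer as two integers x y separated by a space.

√254 = [15; 1,14,1,30, …], period ℓ=4 (even) → k=3
k=0  a_k=15  p_k/q_k = 15/1
…
k=2  a_k=14  p_k/q_k = 239/15
k=3  a_k=1  p_k/q_k = 255/16
→ (255, 16).  Check: 255²=65025, 254·16²=65024, difference 1.

255 16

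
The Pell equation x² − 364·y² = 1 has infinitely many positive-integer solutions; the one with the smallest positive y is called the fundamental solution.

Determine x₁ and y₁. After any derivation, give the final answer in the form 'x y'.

4954951 259710

d=364: √d = [19; 12,1,2,3,1,8,1,3,2,1,12,38] (ℓ=12, even), read p_11/q_11
k=0  a_k=19  p_k/q_k = 19/1
…
k=2  a_k=1  p_k/q_k = 248/13
k=3  a_k=2  p_k/q_k = 725/38
…
k=9  a_k=2  p_k/q_k = 270499/14178
k=10  a_k=1  p_k/q_k = 390371/20461
k=11  a_k=12  p_k/q_k = 4954951/259710
fundamental: x₁=4954951, y₁=259710  (since 24551539412401 − 364·67449284100 = 1)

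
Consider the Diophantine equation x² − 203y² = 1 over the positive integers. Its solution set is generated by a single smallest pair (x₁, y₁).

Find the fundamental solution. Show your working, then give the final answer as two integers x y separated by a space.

57 4

√203 = [14; 4,28, …], period ℓ=2 (even) → k=1
a_0=14:  p_0=14·1+0=14,  q_0=14·0+1=1
a_1=4:  p_1=4·14+1=57,  q_1=4·1+0=4
fundamental: x₁=57, y₁=4  (since 3249 − 203·16 = 1)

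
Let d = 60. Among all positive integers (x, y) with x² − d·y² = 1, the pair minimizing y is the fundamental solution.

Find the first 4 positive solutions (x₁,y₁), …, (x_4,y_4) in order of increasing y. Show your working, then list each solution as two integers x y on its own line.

31 4
1921 248
119071 15372
7380481 952816

d=60: √d = [7; 1,2,1,14] (ℓ=4, even), read p_3/q_3
step 0: (7, 1)  from 7·(1,0) + (0,1)
step 1: (8, 1)  from 1·(7,1) + (1,0)
step 2: (23, 3)  from 2·(8,1) + (7,1)
step 3: (31, 4)  from 1·(23,3) + (8,1)
fundamental: x₁=31, y₁=4  (since 961 − 60·16 = 1)
(31+4√60)^2 = 1921 + 248√60
(31+4√60)^3 = 119071 + 15372√60
(31+4√60)^4 = 7380481 + 952816√60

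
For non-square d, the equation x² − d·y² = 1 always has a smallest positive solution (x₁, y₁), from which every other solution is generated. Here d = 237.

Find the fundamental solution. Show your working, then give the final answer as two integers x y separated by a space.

√237 → a₀=15, period (2,1,1,7,10,7,1,1,2,30); ℓ=10 even so k=9
i=0: a=15 ⇒ p=15, q=1
i=1: a=2 ⇒ p=31, q=2
…
i=3: a=1 ⇒ p=77, q=5
i=4: a=7 ⇒ p=585, q=38
i=5: a=10 ⇒ p=5927, q=385
…
i=7: a=1 ⇒ p=48001, q=3118
i=8: a=1 ⇒ p=90075, q=5851
i=9: a=2 ⇒ p=228151, q=14820
→ (228151, 14820).  Check: 228151²=52052878801, 237·14820²=52052878800, difference 1.

228151 14820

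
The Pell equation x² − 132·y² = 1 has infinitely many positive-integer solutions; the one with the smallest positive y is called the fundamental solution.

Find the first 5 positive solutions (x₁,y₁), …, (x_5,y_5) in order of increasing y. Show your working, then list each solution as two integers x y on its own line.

23 2
1057 92
48599 4230
2234497 194488
102738263 8942218

√132 = [11; 2,22, …], period ℓ=2 (even) → k=1
a_0=11:  p_0=11·1+0=11,  q_0=11·0+1=1
a_1=2:  p_1=2·11+1=23,  q_1=2·1+0=2
fundamental: x₁=23, y₁=2  (since 529 − 132·4 = 1)
k=2:  x_2 = 23·23+132·2·2 = 1057,  y_2 = 23·2+2·23 = 92
k=3:  x_3 = 23·1057+132·2·92 = 48599,  y_3 = 23·92+2·1057 = 4230
k=4:  x_4 = 23·48599+132·2·4230 = 2234497,  y_4 = 23·4230+2·48599 = 194488
k=5:  x_5 = 23·2234497+132·2·194488 = 102738263,  y_5 = 23·194488+2·2234497 = 8942218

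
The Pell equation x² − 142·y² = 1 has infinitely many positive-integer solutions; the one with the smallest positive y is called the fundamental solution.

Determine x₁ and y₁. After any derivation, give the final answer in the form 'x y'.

143 12

[11; 1,10,1,22] for √142; ℓ=4 ⇒ convergent index 3
step 0: (11, 1)  from 11·(1,0) + (0,1)
step 1: (12, 1)  from 1·(11,1) + (1,0)
step 2: (131, 11)  from 10·(12,1) + (11,1)
step 3: (143, 12)  from 1·(131,11) + (12,1)
→ (143, 12).  Check: 143²=20449, 142·12²=20448, difference 1.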